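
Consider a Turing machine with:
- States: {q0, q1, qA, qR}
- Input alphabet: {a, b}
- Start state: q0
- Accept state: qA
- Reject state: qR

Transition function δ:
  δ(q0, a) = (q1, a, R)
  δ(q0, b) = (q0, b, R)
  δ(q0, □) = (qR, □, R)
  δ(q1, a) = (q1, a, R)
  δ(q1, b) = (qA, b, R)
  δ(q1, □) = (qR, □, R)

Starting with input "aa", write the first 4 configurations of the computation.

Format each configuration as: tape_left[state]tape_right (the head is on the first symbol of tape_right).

Transitions applied:
Step 1: δ(q0, a) = (q1, a, R)
Step 2: δ(q1, a) = (q1, a, R)
Step 3: δ(q1, □) = (qR, □, R)

The first 4 configurations are:
[q0]aa ⊢ a[q1]a ⊢ aa[q1]□ ⊢ aa□[qR]□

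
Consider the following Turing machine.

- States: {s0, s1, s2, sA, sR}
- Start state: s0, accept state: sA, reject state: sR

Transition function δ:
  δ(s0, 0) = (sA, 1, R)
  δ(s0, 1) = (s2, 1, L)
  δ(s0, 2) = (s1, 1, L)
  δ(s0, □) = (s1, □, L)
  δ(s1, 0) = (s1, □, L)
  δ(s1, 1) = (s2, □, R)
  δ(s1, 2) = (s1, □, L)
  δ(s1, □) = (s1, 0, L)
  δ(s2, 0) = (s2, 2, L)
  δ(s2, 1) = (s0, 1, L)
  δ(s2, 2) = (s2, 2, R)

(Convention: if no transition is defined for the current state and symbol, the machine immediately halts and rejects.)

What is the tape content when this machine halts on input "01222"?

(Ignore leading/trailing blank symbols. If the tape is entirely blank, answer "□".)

Execution trace:
Initial: [s0]01222
Step 1: δ(s0, 0) = (sA, 1, R) → 1[sA]1222

The machine reaches the accept state sA and halts.

Final tape (ignoring leading/trailing blanks): 11222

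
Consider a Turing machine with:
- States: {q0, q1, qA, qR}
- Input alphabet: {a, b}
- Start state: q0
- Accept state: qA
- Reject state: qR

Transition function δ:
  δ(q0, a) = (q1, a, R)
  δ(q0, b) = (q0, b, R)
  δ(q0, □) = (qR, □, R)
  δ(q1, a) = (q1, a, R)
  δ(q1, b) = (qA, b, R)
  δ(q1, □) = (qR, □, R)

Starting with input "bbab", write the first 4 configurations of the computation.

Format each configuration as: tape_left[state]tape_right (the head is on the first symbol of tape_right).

Transitions applied:
Step 1: δ(q0, b) = (q0, b, R)
Step 2: δ(q0, b) = (q0, b, R)
Step 3: δ(q0, a) = (q1, a, R)

The first 4 configurations are:
[q0]bbab ⊢ b[q0]bab ⊢ bb[q0]ab ⊢ bba[q1]b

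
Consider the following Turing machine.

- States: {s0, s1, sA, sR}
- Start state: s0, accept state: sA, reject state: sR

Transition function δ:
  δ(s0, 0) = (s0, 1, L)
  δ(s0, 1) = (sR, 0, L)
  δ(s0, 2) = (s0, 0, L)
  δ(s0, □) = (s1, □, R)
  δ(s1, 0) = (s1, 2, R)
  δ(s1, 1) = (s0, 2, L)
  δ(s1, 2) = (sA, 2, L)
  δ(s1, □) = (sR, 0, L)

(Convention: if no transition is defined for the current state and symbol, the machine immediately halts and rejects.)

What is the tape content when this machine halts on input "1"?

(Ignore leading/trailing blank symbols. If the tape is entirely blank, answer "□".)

Execution trace:
Initial: [s0]1
Step 1: δ(s0, 1) = (sR, 0, L) → [sR]□0

The machine reaches the reject state sR and halts.

Final tape (ignoring leading/trailing blanks): 0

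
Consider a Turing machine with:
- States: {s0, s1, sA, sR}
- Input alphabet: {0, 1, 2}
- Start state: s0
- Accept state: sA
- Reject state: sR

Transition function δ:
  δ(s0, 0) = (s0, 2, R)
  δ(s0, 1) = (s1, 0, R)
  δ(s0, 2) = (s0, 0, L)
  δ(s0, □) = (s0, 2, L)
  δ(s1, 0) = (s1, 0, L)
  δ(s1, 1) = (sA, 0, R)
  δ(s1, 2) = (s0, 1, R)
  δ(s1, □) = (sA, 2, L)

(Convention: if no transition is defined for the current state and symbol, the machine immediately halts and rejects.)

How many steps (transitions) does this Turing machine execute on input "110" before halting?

Execution trace:
Initial: [s0]110
Step 1: δ(s0, 1) = (s1, 0, R) → 0[s1]10
Step 2: δ(s1, 1) = (sA, 0, R) → 00[sA]0

The machine reaches the accept state sA and halts.

The machine executed 2 steps before halting.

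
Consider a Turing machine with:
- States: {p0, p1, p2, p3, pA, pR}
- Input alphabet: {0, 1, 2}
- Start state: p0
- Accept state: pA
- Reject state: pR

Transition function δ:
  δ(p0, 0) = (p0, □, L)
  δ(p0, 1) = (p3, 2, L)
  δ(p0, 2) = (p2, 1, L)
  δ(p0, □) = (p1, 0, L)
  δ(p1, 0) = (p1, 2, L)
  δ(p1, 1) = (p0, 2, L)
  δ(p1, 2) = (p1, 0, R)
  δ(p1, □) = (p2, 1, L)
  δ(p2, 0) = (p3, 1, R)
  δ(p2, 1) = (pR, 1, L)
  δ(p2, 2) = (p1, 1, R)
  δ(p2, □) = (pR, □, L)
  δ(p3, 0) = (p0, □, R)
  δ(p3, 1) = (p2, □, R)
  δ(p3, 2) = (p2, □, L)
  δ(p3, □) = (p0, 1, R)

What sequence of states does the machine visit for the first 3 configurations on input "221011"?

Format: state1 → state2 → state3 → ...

Execution trace:
Initial: [p0]221011
Step 1: δ(p0, 2) = (p2, 1, L) → [p2]□121011
Step 2: δ(p2, □) = (pR, □, L) → [pR]□□121011

The machine reaches the reject state pR and halts.

State sequence: p0 → p2 → pR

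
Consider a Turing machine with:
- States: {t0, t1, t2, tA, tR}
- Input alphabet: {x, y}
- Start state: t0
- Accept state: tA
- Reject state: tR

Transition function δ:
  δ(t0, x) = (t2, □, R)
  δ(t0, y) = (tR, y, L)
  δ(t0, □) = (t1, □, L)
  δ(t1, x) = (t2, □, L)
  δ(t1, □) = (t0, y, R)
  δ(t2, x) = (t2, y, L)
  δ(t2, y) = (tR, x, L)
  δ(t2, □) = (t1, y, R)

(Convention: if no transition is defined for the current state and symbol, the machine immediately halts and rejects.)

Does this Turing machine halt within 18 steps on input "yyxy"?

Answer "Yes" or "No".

Execution trace:
Initial: [t0]yyxy
Step 1: δ(t0, y) = (tR, y, L) → [tR]□yyxy

The machine reaches the reject state tR and halts.
The machine halted after 1 step (within the 18-step bound).

Answer: Yes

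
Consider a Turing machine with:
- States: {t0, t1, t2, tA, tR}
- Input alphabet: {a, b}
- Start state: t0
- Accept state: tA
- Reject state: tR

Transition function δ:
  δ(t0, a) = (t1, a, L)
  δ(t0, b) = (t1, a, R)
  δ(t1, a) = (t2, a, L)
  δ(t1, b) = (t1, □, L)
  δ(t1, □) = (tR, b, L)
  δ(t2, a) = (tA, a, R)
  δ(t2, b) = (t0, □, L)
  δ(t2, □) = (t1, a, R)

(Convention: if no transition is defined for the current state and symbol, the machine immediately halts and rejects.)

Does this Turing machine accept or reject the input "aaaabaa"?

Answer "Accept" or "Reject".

Execution trace:
Initial: [t0]aaaabaa
Step 1: δ(t0, a) = (t1, a, L) → [t1]□aaaabaa
Step 2: δ(t1, □) = (tR, b, L) → [tR]□baaaabaa

The machine reaches the reject state tR and halts.

Answer: Reject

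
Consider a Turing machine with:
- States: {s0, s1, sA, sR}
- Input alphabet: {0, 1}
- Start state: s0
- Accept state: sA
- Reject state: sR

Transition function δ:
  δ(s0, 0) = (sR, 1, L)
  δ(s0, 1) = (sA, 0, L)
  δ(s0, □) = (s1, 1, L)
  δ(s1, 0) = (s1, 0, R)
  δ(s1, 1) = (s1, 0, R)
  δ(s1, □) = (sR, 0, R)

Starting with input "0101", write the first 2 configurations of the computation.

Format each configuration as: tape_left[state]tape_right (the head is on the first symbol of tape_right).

Transitions applied:
Step 1: δ(s0, 0) = (sR, 1, L)

The first 2 configurations are:
[s0]0101 ⊢ [sR]□1101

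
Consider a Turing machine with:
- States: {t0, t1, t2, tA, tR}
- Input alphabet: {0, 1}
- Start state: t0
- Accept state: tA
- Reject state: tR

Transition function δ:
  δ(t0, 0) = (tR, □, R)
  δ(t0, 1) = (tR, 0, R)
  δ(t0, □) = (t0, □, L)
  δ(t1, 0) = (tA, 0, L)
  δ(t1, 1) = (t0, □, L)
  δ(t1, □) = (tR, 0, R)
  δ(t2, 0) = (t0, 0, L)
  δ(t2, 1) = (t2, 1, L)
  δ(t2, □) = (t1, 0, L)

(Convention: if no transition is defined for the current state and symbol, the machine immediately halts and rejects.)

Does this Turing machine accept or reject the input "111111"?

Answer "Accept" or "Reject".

Execution trace:
Initial: [t0]111111
Step 1: δ(t0, 1) = (tR, 0, R) → 0[tR]11111

The machine reaches the reject state tR and halts.

Answer: Reject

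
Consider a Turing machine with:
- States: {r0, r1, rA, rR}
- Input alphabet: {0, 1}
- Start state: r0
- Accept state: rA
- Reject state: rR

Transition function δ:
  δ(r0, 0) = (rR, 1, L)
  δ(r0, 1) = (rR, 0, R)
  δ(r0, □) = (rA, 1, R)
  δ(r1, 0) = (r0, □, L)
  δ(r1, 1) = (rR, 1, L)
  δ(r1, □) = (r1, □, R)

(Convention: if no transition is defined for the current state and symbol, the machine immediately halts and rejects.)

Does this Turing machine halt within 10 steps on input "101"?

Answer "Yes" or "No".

Execution trace:
Initial: [r0]101
Step 1: δ(r0, 1) = (rR, 0, R) → 0[rR]01

The machine reaches the reject state rR and halts.
The machine halted after 1 step (within the 10-step bound).

Answer: Yes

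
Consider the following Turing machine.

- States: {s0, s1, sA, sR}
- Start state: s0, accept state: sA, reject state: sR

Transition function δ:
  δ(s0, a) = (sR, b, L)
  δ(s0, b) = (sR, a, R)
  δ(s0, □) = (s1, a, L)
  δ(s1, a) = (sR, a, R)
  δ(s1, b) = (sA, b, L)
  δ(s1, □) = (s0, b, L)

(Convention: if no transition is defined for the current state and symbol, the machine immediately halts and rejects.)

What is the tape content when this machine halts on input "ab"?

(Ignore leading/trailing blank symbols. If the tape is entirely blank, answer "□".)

Execution trace:
Initial: [s0]ab
Step 1: δ(s0, a) = (sR, b, L) → [sR]□bb

The machine reaches the reject state sR and halts.

Final tape (ignoring leading/trailing blanks): bb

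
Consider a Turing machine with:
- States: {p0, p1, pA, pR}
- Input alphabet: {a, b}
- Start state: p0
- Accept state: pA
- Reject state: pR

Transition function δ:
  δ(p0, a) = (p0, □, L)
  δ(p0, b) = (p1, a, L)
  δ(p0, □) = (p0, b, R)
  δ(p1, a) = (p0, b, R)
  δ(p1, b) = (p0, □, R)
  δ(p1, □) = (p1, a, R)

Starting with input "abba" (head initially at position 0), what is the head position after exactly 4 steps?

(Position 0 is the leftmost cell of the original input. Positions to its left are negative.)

Execution trace (head position shown):
Step 0: [p0]abba  (head at position 0)
Step 1: move left → [p0]□□bba  (head at position -1)
Step 2: move right → b[p0]□bba  (head at position 0)
Step 3: move right → bb[p0]bba  (head at position 1)
Step 4: move left → b[p1]baba  (head at position 0)

After 4 steps, the head is at position 0.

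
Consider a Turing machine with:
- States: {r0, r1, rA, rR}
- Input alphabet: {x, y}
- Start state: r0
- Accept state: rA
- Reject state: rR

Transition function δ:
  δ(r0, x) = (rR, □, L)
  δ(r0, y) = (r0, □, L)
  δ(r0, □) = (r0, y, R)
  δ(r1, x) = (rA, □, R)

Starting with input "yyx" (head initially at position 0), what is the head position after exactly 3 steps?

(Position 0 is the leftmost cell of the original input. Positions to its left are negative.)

Execution trace (head position shown):
Step 0: [r0]yyx  (head at position 0)
Step 1: move left → [r0]□□yx  (head at position -1)
Step 2: move right → y[r0]□yx  (head at position 0)
Step 3: move right → yy[r0]yx  (head at position 1)

After 3 steps, the head is at position 1.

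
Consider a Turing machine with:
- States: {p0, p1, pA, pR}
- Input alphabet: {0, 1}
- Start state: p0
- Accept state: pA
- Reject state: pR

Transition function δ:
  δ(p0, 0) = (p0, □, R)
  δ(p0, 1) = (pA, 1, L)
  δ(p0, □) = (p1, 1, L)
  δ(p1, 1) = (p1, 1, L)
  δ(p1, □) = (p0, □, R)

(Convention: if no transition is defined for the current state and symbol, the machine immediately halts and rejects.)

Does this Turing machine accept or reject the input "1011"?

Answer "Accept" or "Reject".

Execution trace:
Initial: [p0]1011
Step 1: δ(p0, 1) = (pA, 1, L) → [pA]□1011

The machine reaches the accept state pA and halts.

Answer: Accept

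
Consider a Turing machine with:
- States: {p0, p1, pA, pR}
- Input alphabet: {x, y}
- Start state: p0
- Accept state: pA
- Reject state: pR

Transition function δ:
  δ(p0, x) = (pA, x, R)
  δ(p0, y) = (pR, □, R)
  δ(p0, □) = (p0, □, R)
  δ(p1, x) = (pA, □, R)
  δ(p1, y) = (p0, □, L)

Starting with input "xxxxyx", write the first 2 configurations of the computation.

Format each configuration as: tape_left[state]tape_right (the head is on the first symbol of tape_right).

Transitions applied:
Step 1: δ(p0, x) = (pA, x, R)

The first 2 configurations are:
[p0]xxxxyx ⊢ x[pA]xxxyx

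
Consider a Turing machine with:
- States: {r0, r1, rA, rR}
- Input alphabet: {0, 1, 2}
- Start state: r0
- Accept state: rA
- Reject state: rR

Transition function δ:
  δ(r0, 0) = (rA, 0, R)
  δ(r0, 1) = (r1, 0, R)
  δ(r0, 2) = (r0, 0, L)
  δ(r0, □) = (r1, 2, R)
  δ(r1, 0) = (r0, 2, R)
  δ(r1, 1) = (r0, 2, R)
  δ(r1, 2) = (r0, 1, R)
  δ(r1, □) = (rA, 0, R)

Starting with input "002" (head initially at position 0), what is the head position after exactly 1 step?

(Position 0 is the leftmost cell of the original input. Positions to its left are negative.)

Execution trace (head position shown):
Step 0: [r0]002  (head at position 0)
Step 1: move right → 0[rA]02  (head at position 1)

After 1 step, the head is at position 1.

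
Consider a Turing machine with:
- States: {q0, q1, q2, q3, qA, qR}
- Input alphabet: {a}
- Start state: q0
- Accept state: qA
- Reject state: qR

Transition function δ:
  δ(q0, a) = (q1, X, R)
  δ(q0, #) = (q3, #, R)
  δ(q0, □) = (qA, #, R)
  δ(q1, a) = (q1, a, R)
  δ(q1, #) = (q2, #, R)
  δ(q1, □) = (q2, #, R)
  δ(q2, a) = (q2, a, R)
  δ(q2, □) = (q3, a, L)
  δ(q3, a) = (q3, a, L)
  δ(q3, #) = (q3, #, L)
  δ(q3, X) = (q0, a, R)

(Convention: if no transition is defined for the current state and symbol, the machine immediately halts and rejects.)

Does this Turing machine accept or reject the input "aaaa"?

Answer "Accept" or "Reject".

Execution trace:
Initial: [q0]aaaa
Step 1: δ(q0, a) = (q1, X, R) → X[q1]aaa
Step 2: δ(q1, a) = (q1, a, R) → Xa[q1]aa
Step 3: δ(q1, a) = (q1, a, R) → Xaa[q1]a
Step 4: δ(q1, a) = (q1, a, R) → Xaaa[q1]□
Step 5: δ(q1, □) = (q2, #, R) → Xaaa#[q2]□
Step 6: δ(q2, □) = (q3, a, L) → Xaaa[q3]#a
Step 7: δ(q3, #) = (q3, #, L) → Xaa[q3]a#a
Step 8: δ(q3, a) = (q3, a, L) → Xa[q3]aa#a
Step 9: δ(q3, a) = (q3, a, L) → X[q3]aaa#a
Step 10: δ(q3, a) = (q3, a, L) → [q3]Xaaa#a
Step 11: δ(q3, X) = (q0, a, R) → a[q0]aaa#a
Step 12: δ(q0, a) = (q1, X, R) → aX[q1]aa#a
Step 13: δ(q1, a) = (q1, a, R) → aXa[q1]a#a
Step 14: δ(q1, a) = (q1, a, R) → aXaa[q1]#a
Step 15: δ(q1, #) = (q2, #, R) → aXaa#[q2]a
Step 16: δ(q2, a) = (q2, a, R) → aXaa#a[q2]□
Step 17: δ(q2, □) = (q3, a, L) → aXaa#[q3]aa
Step 18: δ(q3, a) = (q3, a, L) → aXaa[q3]#aa
Step 19: δ(q3, #) = (q3, #, L) → aXa[q3]a#aa
Step 20: δ(q3, a) = (q3, a, L) → aX[q3]aa#aa
Step 21: δ(q3, a) = (q3, a, L) → a[q3]Xaa#aa
Step 22: δ(q3, X) = (q0, a, R) → aa[q0]aa#aa
Step 23: δ(q0, a) = (q1, X, R) → aaX[q1]a#aa
Step 24: δ(q1, a) = (q1, a, R) → aaXa[q1]#aa
Step 25: δ(q1, #) = (q2, #, R) → aaXa#[q2]aa
Step 26: δ(q2, a) = (q2, a, R) → aaXa#a[q2]a
Step 27: δ(q2, a) = (q2, a, R) → aaXa#aa[q2]□
Step 28: δ(q2, □) = (q3, a, L) → aaXa#a[q3]aa
Step 29: δ(q3, a) = (q3, a, L) → aaXa#[q3]aaa
Step 30: δ(q3, a) = (q3, a, L) → aaXa[q3]#aaa
Step 31: δ(q3, #) = (q3, #, L) → aaX[q3]a#aaa
Step 32: δ(q3, a) = (q3, a, L) → aa[q3]Xa#aaa
Step 33: δ(q3, X) = (q0, a, R) → aaa[q0]a#aaa
Step 34: δ(q0, a) = (q1, X, R) → aaaX[q1]#aaa
Step 35: δ(q1, #) = (q2, #, R) → aaaX#[q2]aaa
Step 36: δ(q2, a) = (q2, a, R) → aaaX#a[q2]aa
Step 37: δ(q2, a) = (q2, a, R) → aaaX#aa[q2]a
Step 38: δ(q2, a) = (q2, a, R) → aaaX#aaa[q2]□
Step 39: δ(q2, □) = (q3, a, L) → aaaX#aa[q3]aa
Step 40: δ(q3, a) = (q3, a, L) → aaaX#a[q3]aaa
Step 41: δ(q3, a) = (q3, a, L) → aaaX#[q3]aaaa
Step 42: δ(q3, a) = (q3, a, L) → aaaX[q3]#aaaa
Step 43: δ(q3, #) = (q3, #, L) → aaa[q3]X#aaaa
Step 44: δ(q3, X) = (q0, a, R) → aaaa[q0]#aaaa
Step 45: δ(q0, #) = (q3, #, R) → aaaa#[q3]aaaa
Step 46: δ(q3, a) = (q3, a, L) → aaaa[q3]#aaaa
Step 47: δ(q3, #) = (q3, #, L) → aaa[q3]a#aaaa
Step 48: δ(q3, a) = (q3, a, L) → aa[q3]aa#aaaa
Step 49: δ(q3, a) = (q3, a, L) → a[q3]aaa#aaaa
Step 50: δ(q3, a) = (q3, a, L) → [q3]aaaa#aaaa
Step 51: δ(q3, a) = (q3, a, L) → [q3]□aaaa#aaaa

No transition is defined for δ(q3, □). By convention the machine halts and rejects.

Answer: Reject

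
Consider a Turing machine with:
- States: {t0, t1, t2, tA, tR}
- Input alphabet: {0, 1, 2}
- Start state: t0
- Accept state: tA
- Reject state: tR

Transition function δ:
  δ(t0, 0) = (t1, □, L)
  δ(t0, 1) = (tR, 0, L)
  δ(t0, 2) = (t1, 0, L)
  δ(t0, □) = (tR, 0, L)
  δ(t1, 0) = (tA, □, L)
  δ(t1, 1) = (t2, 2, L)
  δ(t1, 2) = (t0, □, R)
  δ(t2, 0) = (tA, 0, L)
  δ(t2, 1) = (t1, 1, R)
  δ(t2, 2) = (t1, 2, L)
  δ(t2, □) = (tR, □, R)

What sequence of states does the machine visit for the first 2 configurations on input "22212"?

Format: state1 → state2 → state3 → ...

Execution trace:
Initial: [t0]22212
Step 1: δ(t0, 2) = (t1, 0, L) → [t1]□02212

No transition is defined for δ(t1, □). By convention the machine halts and rejects.

State sequence: t0 → t1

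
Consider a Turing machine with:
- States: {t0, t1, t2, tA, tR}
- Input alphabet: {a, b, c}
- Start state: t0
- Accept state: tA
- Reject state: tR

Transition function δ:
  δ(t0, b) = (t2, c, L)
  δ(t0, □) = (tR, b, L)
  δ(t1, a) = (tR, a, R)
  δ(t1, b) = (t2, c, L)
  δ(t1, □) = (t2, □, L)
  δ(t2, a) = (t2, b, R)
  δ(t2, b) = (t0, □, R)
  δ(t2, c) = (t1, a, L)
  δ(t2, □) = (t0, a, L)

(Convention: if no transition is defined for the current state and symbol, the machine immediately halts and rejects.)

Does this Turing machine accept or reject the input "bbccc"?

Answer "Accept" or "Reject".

Execution trace:
Initial: [t0]bbccc
Step 1: δ(t0, b) = (t2, c, L) → [t2]□cbccc
Step 2: δ(t2, □) = (t0, a, L) → [t0]□acbccc
Step 3: δ(t0, □) = (tR, b, L) → [tR]□bacbccc

The machine reaches the reject state tR and halts.

Answer: Reject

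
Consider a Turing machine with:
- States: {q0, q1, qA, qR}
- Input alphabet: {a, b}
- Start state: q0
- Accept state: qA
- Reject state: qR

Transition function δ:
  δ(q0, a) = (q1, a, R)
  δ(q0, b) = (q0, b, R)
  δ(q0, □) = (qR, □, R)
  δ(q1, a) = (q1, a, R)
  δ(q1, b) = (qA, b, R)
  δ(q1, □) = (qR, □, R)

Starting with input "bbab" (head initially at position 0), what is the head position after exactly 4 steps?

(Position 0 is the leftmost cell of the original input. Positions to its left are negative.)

Execution trace (head position shown):
Step 0: [q0]bbab  (head at position 0)
Step 1: move right → b[q0]bab  (head at position 1)
Step 2: move right → bb[q0]ab  (head at position 2)
Step 3: move right → bba[q1]b  (head at position 3)
Step 4: move right → bbab[qA]□  (head at position 4)

After 4 steps, the head is at position 4.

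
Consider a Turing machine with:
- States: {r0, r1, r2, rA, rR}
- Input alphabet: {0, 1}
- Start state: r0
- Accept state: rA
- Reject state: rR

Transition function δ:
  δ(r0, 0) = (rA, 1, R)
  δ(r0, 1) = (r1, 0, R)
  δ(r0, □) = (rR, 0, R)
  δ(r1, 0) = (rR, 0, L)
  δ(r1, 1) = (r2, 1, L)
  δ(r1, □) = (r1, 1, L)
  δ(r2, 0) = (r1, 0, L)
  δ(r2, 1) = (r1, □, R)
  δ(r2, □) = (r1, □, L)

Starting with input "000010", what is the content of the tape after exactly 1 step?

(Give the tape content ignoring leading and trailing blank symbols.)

Execution trace:
Initial: [r0]000010
Step 1: δ(r0, 0) = (rA, 1, R) → 1[rA]00010

The machine reaches the accept state rA and halts.

After 1 step, the tape (ignoring leading/trailing blanks) is: 100010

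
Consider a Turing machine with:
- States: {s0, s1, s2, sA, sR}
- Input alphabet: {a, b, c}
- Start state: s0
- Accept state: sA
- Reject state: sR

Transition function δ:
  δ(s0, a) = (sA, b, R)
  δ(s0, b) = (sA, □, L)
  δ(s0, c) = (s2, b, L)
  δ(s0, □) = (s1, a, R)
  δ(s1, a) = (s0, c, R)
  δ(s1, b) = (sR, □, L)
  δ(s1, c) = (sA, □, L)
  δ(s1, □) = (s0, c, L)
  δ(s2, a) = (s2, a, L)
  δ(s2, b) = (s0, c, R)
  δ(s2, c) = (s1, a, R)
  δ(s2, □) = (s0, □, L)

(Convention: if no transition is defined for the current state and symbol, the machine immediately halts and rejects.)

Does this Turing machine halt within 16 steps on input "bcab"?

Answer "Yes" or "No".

Execution trace:
Initial: [s0]bcab
Step 1: δ(s0, b) = (sA, □, L) → [sA]□□cab

The machine reaches the accept state sA and halts.
The machine halted after 1 step (within the 16-step bound).

Answer: Yes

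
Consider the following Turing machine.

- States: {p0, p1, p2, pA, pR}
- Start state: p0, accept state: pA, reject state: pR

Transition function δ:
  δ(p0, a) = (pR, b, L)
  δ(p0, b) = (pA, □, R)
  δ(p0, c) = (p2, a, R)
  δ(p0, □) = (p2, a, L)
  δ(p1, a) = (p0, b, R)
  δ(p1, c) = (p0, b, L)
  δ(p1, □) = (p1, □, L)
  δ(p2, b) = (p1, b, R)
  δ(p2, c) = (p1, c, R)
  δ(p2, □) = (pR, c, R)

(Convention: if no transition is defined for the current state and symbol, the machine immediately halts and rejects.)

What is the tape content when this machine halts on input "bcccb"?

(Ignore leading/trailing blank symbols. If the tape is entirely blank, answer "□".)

Execution trace:
Initial: [p0]bcccb
Step 1: δ(p0, b) = (pA, □, R) → □[pA]cccb

The machine reaches the accept state pA and halts.

Final tape (ignoring leading/trailing blanks): cccb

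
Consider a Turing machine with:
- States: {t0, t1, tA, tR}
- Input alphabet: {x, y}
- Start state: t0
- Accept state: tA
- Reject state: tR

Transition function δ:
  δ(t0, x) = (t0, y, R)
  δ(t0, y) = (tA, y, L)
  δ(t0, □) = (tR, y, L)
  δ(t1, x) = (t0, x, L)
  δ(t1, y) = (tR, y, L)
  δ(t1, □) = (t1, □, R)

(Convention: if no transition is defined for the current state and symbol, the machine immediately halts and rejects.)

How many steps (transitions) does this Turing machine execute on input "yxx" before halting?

Execution trace:
Initial: [t0]yxx
Step 1: δ(t0, y) = (tA, y, L) → [tA]□yxx

The machine reaches the accept state tA and halts.

The machine executed 1 step before halting.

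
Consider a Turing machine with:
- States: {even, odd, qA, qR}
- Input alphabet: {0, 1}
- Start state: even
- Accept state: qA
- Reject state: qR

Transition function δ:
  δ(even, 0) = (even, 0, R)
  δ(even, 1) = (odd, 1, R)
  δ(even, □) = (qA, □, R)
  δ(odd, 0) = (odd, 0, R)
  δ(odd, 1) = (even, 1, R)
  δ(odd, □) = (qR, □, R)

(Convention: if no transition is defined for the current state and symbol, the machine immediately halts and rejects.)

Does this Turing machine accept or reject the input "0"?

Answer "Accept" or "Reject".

Execution trace:
Initial: [even]0
Step 1: δ(even, 0) = (even, 0, R) → 0[even]□
Step 2: δ(even, □) = (qA, □, R) → 0□[qA]□

The machine reaches the accept state qA and halts.

Answer: Accept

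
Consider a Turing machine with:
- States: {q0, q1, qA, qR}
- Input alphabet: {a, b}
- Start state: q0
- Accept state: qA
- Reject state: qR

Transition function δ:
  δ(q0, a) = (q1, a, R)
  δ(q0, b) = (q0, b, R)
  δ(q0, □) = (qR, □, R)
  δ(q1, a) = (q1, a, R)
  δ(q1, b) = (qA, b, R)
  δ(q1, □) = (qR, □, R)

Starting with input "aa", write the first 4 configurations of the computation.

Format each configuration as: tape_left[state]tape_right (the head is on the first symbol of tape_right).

Transitions applied:
Step 1: δ(q0, a) = (q1, a, R)
Step 2: δ(q1, a) = (q1, a, R)
Step 3: δ(q1, □) = (qR, □, R)

The first 4 configurations are:
[q0]aa ⊢ a[q1]a ⊢ aa[q1]□ ⊢ aa□[qR]□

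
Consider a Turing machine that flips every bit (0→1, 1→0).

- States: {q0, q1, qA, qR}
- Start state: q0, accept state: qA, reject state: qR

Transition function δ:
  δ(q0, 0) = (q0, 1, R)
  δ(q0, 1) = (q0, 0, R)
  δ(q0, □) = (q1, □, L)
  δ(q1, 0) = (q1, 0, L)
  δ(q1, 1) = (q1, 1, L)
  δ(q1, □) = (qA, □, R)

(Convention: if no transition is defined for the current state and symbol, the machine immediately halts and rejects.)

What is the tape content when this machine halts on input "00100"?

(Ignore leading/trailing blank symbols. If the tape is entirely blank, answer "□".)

Execution trace:
Initial: [q0]00100
Step 1: δ(q0, 0) = (q0, 1, R) → 1[q0]0100
Step 2: δ(q0, 0) = (q0, 1, R) → 11[q0]100
Step 3: δ(q0, 1) = (q0, 0, R) → 110[q0]00
Step 4: δ(q0, 0) = (q0, 1, R) → 1101[q0]0
Step 5: δ(q0, 0) = (q0, 1, R) → 11011[q0]□
Step 6: δ(q0, □) = (q1, □, L) → 1101[q1]1□
Step 7: δ(q1, 1) = (q1, 1, L) → 110[q1]11□
Step 8: δ(q1, 1) = (q1, 1, L) → 11[q1]011□
Step 9: δ(q1, 0) = (q1, 0, L) → 1[q1]1011□
Step 10: δ(q1, 1) = (q1, 1, L) → [q1]11011□
Step 11: δ(q1, 1) = (q1, 1, L) → [q1]□11011□
Step 12: δ(q1, □) = (qA, □, R) → □[qA]11011□

The machine reaches the accept state qA and halts.

Final tape (ignoring leading/trailing blanks): 11011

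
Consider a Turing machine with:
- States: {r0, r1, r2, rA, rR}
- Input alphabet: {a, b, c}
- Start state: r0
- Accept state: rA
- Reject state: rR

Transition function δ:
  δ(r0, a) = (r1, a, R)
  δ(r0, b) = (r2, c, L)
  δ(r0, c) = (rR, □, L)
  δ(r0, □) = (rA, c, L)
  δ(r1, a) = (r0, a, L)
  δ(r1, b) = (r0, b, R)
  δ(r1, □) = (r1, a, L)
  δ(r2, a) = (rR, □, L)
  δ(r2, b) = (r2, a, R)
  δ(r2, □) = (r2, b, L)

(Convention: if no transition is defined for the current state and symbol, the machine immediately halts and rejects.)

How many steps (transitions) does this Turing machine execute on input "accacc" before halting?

Execution trace:
Initial: [r0]accacc
Step 1: δ(r0, a) = (r1, a, R) → a[r1]ccacc

No transition is defined for δ(r1, c). By convention the machine halts and rejects.

The machine executed 1 step before halting.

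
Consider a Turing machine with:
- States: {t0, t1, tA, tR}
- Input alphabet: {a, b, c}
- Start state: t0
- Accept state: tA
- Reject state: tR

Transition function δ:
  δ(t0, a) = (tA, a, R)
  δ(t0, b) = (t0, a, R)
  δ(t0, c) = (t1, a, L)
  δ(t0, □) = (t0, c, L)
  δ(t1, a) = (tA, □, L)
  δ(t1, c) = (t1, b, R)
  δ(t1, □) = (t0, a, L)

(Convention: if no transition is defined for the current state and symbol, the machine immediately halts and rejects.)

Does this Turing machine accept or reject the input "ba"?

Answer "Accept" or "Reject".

Execution trace:
Initial: [t0]ba
Step 1: δ(t0, b) = (t0, a, R) → a[t0]a
Step 2: δ(t0, a) = (tA, a, R) → aa[tA]□

The machine reaches the accept state tA and halts.

Answer: Accept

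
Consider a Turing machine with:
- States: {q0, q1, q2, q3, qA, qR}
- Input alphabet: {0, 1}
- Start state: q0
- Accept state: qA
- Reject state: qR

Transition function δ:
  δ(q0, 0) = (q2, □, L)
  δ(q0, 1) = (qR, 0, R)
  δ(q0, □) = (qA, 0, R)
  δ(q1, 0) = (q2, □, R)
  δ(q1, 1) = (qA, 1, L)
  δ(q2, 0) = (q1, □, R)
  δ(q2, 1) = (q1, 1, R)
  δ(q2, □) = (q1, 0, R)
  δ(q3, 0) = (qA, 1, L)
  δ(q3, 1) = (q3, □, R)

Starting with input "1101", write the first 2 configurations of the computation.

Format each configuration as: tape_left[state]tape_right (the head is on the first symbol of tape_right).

Transitions applied:
Step 1: δ(q0, 1) = (qR, 0, R)

The first 2 configurations are:
[q0]1101 ⊢ 0[qR]101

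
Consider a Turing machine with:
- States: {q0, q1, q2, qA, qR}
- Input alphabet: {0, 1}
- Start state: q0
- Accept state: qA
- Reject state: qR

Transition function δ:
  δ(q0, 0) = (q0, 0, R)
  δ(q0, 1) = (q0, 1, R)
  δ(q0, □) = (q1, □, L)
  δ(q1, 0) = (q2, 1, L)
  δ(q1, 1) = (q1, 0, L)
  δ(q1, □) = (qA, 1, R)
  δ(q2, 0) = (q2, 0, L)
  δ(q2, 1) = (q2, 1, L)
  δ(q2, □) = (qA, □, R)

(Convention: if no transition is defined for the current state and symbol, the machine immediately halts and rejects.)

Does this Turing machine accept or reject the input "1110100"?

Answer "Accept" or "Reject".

Execution trace:
Initial: [q0]1110100
Step 1: δ(q0, 1) = (q0, 1, R) → 1[q0]110100
Step 2: δ(q0, 1) = (q0, 1, R) → 11[q0]10100
Step 3: δ(q0, 1) = (q0, 1, R) → 111[q0]0100
Step 4: δ(q0, 0) = (q0, 0, R) → 1110[q0]100
Step 5: δ(q0, 1) = (q0, 1, R) → 11101[q0]00
Step 6: δ(q0, 0) = (q0, 0, R) → 111010[q0]0
Step 7: δ(q0, 0) = (q0, 0, R) → 1110100[q0]□
Step 8: δ(q0, □) = (q1, □, L) → 111010[q1]0□
Step 9: δ(q1, 0) = (q2, 1, L) → 11101[q2]01□
Step 10: δ(q2, 0) = (q2, 0, L) → 1110[q2]101□
Step 11: δ(q2, 1) = (q2, 1, L) → 111[q2]0101□
Step 12: δ(q2, 0) = (q2, 0, L) → 11[q2]10101□
Step 13: δ(q2, 1) = (q2, 1, L) → 1[q2]110101□
Step 14: δ(q2, 1) = (q2, 1, L) → [q2]1110101□
Step 15: δ(q2, 1) = (q2, 1, L) → [q2]□1110101□
Step 16: δ(q2, □) = (qA, □, R) → □[qA]1110101□

The machine reaches the accept state qA and halts.

Answer: Accept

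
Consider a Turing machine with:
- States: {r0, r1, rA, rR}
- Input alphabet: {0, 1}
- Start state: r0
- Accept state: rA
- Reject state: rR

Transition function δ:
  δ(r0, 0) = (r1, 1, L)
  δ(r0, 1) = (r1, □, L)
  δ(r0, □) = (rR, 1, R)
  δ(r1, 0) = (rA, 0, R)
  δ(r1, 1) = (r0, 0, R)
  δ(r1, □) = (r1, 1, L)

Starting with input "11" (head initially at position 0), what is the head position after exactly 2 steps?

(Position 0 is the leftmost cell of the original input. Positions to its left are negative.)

Execution trace (head position shown):
Step 0: [r0]11  (head at position 0)
Step 1: move left → [r1]□□1  (head at position -1)
Step 2: move left → [r1]□1□1  (head at position -2)

After 2 steps, the head is at position -2.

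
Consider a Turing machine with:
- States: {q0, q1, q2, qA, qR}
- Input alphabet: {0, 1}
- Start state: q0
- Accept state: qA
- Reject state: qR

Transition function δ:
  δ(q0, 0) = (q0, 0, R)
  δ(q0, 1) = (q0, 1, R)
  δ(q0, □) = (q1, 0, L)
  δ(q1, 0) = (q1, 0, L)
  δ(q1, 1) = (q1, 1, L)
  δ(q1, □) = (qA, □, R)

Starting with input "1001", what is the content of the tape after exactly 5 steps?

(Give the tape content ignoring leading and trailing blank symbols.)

Execution trace:
Initial: [q0]1001
Step 1: δ(q0, 1) = (q0, 1, R) → 1[q0]001
Step 2: δ(q0, 0) = (q0, 0, R) → 10[q0]01
Step 3: δ(q0, 0) = (q0, 0, R) → 100[q0]1
Step 4: δ(q0, 1) = (q0, 1, R) → 1001[q0]□
Step 5: δ(q0, □) = (q1, 0, L) → 100[q1]10

After 5 steps, the tape (ignoring leading/trailing blanks) is: 10010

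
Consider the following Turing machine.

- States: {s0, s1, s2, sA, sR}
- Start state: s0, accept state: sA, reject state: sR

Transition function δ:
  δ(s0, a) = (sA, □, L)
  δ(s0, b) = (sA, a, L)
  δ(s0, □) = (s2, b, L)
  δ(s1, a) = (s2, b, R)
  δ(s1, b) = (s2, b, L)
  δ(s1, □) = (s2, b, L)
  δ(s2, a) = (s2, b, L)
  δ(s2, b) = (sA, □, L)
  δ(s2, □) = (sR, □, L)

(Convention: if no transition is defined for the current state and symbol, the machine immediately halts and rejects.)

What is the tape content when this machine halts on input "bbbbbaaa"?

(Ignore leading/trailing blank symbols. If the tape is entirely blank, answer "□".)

Execution trace:
Initial: [s0]bbbbbaaa
Step 1: δ(s0, b) = (sA, a, L) → [sA]□abbbbaaa

The machine reaches the accept state sA and halts.

Final tape (ignoring leading/trailing blanks): abbbbaaa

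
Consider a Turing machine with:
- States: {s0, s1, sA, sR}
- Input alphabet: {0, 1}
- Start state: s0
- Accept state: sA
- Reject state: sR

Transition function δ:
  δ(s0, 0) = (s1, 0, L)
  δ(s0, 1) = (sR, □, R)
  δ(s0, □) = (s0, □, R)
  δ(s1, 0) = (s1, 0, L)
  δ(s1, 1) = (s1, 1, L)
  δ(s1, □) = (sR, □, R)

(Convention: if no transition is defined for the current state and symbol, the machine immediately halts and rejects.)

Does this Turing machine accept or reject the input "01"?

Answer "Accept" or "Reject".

Execution trace:
Initial: [s0]01
Step 1: δ(s0, 0) = (s1, 0, L) → [s1]□01
Step 2: δ(s1, □) = (sR, □, R) → □[sR]01

The machine reaches the reject state sR and halts.

Answer: Reject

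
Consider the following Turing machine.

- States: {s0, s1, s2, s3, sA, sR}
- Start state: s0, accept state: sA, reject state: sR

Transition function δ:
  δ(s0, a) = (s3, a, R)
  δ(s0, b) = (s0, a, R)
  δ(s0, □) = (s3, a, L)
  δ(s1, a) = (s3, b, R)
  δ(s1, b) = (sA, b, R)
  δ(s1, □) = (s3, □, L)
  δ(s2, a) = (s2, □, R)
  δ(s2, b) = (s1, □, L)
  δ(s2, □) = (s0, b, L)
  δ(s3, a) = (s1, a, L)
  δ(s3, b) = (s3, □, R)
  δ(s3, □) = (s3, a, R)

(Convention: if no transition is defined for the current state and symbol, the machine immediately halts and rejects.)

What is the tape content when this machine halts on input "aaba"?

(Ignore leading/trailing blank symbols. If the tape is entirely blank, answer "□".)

Execution trace:
Initial: [s0]aaba
Step 1: δ(s0, a) = (s3, a, R) → a[s3]aba
Step 2: δ(s3, a) = (s1, a, L) → [s1]aaba
Step 3: δ(s1, a) = (s3, b, R) → b[s3]aba
Step 4: δ(s3, a) = (s1, a, L) → [s1]baba
Step 5: δ(s1, b) = (sA, b, R) → b[sA]aba

The machine reaches the accept state sA and halts.

Final tape (ignoring leading/trailing blanks): baba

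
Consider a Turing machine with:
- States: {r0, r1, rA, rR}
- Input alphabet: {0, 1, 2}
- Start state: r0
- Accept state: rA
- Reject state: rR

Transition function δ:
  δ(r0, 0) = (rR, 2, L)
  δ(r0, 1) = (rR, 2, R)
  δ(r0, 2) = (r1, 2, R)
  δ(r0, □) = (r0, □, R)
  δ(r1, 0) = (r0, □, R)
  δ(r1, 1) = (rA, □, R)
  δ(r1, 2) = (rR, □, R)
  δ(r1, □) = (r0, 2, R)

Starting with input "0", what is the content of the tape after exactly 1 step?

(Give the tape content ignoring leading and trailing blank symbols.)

Execution trace:
Initial: [r0]0
Step 1: δ(r0, 0) = (rR, 2, L) → [rR]□2

The machine reaches the reject state rR and halts.

After 1 step, the tape (ignoring leading/trailing blanks) is: 2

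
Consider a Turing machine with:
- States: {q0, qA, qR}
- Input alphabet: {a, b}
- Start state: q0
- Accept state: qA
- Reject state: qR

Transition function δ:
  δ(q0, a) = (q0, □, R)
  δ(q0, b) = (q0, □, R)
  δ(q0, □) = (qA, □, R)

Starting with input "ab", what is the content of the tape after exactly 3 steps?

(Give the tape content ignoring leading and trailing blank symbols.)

Execution trace:
Initial: [q0]ab
Step 1: δ(q0, a) = (q0, □, R) → □[q0]b
Step 2: δ(q0, b) = (q0, □, R) → □□[q0]□
Step 3: δ(q0, □) = (qA, □, R) → □□□[qA]□

The machine reaches the accept state qA and halts.

After 3 steps, the tape (ignoring leading/trailing blanks) is: □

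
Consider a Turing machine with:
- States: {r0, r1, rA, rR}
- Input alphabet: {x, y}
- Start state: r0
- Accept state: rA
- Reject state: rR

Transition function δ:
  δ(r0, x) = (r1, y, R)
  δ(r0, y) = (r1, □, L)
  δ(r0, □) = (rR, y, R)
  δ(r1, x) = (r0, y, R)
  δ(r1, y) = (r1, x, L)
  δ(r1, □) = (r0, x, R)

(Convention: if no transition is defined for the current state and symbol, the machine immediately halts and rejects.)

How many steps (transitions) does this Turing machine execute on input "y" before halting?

Execution trace:
Initial: [r0]y
Step 1: δ(r0, y) = (r1, □, L) → [r1]□□
Step 2: δ(r1, □) = (r0, x, R) → x[r0]□
Step 3: δ(r0, □) = (rR, y, R) → xy[rR]□

The machine reaches the reject state rR and halts.

The machine executed 3 steps before halting.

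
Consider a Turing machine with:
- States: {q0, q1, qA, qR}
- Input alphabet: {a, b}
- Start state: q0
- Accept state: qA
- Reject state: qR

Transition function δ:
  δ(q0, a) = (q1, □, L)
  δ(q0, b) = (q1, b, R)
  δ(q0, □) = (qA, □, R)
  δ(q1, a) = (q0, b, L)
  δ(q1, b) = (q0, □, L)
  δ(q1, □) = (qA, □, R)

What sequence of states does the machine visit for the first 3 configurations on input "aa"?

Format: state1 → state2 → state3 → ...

Execution trace:
Initial: [q0]aa
Step 1: δ(q0, a) = (q1, □, L) → [q1]□□a
Step 2: δ(q1, □) = (qA, □, R) → □[qA]□a

The machine reaches the accept state qA and halts.

State sequence: q0 → q1 → qA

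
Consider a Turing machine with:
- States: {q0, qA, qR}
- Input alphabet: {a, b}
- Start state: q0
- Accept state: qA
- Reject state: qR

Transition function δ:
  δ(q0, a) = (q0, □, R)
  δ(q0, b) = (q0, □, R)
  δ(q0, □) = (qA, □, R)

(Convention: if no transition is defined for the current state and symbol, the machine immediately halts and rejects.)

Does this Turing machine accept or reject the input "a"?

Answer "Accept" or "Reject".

Execution trace:
Initial: [q0]a
Step 1: δ(q0, a) = (q0, □, R) → □[q0]□
Step 2: δ(q0, □) = (qA, □, R) → □□[qA]□

The machine reaches the accept state qA and halts.

Answer: Accept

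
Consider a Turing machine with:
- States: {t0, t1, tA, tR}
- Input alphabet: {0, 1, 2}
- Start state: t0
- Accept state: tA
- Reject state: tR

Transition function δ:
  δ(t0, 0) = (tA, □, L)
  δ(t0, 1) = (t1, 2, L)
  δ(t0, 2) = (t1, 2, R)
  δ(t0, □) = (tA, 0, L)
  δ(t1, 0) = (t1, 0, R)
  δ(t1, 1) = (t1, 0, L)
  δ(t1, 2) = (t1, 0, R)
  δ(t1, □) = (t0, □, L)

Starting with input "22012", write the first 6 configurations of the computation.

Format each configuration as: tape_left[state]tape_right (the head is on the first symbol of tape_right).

Transitions applied:
Step 1: δ(t0, 2) = (t1, 2, R)
Step 2: δ(t1, 2) = (t1, 0, R)
Step 3: δ(t1, 0) = (t1, 0, R)
Step 4: δ(t1, 1) = (t1, 0, L)
Step 5: δ(t1, 0) = (t1, 0, R)

The first 6 configurations are:
[t0]22012 ⊢ 2[t1]2012 ⊢ 20[t1]012 ⊢ 200[t1]12 ⊢ 20[t1]002 ⊢ 200[t1]02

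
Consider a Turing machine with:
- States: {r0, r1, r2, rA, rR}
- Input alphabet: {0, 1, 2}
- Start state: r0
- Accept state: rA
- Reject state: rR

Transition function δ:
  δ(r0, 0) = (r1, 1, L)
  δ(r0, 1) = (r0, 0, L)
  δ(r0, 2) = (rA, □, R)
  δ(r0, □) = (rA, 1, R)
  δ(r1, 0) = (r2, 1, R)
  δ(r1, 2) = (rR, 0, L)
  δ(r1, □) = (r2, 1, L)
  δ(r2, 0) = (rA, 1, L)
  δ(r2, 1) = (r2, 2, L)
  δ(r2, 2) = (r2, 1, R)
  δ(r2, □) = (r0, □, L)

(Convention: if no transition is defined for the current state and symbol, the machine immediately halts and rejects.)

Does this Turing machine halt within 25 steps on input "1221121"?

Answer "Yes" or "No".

Execution trace:
Initial: [r0]1221121
Step 1: δ(r0, 1) = (r0, 0, L) → [r0]□0221121
Step 2: δ(r0, □) = (rA, 1, R) → 1[rA]0221121

The machine reaches the accept state rA and halts.
The machine halted after 2 steps (within the 25-step bound).

Answer: Yes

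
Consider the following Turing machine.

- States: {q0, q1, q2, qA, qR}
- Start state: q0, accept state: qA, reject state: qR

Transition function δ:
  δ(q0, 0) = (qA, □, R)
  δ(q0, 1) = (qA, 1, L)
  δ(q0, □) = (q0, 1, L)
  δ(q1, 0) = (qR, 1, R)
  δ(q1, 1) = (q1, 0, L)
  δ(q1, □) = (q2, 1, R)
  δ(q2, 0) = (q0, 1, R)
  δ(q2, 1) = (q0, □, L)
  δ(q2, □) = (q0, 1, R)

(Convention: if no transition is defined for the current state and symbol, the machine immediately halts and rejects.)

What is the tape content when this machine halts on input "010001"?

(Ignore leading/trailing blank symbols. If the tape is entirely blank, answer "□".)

Execution trace:
Initial: [q0]010001
Step 1: δ(q0, 0) = (qA, □, R) → □[qA]10001

The machine reaches the accept state qA and halts.

Final tape (ignoring leading/trailing blanks): 10001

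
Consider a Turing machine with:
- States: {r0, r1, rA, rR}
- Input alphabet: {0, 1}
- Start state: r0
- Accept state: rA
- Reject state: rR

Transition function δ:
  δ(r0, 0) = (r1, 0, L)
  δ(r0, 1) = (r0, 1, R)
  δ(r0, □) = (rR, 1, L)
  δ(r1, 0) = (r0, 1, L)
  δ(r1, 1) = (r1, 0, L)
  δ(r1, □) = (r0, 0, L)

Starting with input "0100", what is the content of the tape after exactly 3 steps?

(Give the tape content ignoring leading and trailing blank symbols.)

Execution trace:
Initial: [r0]0100
Step 1: δ(r0, 0) = (r1, 0, L) → [r1]□0100
Step 2: δ(r1, □) = (r0, 0, L) → [r0]□00100
Step 3: δ(r0, □) = (rR, 1, L) → [rR]□100100

The machine reaches the reject state rR and halts.

After 3 steps, the tape (ignoring leading/trailing blanks) is: 100100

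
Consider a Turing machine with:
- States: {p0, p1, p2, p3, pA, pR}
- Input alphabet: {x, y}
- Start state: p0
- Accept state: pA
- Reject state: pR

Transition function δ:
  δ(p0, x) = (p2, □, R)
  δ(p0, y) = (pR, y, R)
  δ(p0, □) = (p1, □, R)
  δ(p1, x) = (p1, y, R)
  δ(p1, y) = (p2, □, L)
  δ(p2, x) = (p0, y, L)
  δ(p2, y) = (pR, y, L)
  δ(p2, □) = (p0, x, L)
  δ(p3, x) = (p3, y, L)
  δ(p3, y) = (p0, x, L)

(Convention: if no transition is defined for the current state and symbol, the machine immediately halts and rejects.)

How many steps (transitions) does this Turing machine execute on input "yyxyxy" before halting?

Execution trace:
Initial: [p0]yyxyxy
Step 1: δ(p0, y) = (pR, y, R) → y[pR]yxyxy

The machine reaches the reject state pR and halts.

The machine executed 1 step before halting.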